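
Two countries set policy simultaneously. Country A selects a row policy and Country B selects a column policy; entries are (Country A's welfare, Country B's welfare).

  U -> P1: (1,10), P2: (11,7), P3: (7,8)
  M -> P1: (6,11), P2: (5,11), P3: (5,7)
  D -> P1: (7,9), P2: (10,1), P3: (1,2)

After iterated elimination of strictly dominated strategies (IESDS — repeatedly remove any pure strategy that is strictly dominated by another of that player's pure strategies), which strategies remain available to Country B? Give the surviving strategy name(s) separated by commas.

P1

Country B's strategy P3 is strictly dominated by P1 (U: 10>8, M: 11>7, D: 9>2) and is removed.
For Country A, D strictly dominates M on the remaining columns (P1: 7>6, P2: 10>5); eliminate M.
Column P2 is eliminated: P1 beats it against every remaining row (U: 10>7, D: 9>1).
Country A's strategy U is strictly dominated by D (P1: 7>1) and is removed.
Among the remaining strategies, none is strictly dominated by another pure strategy of the same player, so the elimination stops.
Surviving strategies — Country A: {D}; Country B: {P1}.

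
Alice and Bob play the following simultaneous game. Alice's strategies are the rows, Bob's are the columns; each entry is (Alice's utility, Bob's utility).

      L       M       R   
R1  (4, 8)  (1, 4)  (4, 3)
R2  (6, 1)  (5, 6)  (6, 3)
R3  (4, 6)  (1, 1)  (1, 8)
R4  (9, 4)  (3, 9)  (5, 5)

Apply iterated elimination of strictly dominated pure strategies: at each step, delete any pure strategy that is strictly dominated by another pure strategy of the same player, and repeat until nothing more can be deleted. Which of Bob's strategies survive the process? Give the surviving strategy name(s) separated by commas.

M

Row R1 is eliminated: R2 beats it against every remaining column (L: 6>4, M: 5>1, R: 6>4).
Row R3 is eliminated: R2 beats it against every remaining column (L: 6>4, M: 5>1, R: 6>1).
For Bob, M strictly dominates L on the remaining rows (R2: 6>1, R4: 9>4); eliminate L.
For Alice, R2 strictly dominates R4 on the remaining columns (M: 5>3, R: 6>5); eliminate R4.
Column R is eliminated: M beats it against every remaining row (R2: 6>3).
Among the remaining strategies, none is strictly dominated by another pure strategy of the same player, so the elimination stops.
Surviving strategies — Alice: {R2}; Bob: {M}.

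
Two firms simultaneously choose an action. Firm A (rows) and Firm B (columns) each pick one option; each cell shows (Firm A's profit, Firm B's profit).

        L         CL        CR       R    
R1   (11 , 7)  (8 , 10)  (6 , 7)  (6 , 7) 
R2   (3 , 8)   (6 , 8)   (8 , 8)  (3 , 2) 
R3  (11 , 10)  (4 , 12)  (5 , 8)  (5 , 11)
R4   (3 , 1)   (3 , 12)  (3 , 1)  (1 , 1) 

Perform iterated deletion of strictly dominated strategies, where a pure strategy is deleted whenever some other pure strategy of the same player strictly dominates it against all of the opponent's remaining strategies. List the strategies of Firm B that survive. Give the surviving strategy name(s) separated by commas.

L, CL, CR

For Firm A, R1 strictly dominates R4 on the remaining columns (L: 11>3, CL: 8>3, CR: 6>3, R: 6>1); eliminate R4.
Firm B's strategy R is strictly dominated by CL (R1: 10>7, R2: 8>2, R3: 12>11) and is removed.
Among the remaining strategies, none is strictly dominated by another pure strategy of the same player, so the elimination stops.
Surviving strategies — Firm A: {R1, R2, R3}; Firm B: {L, CL, CR}.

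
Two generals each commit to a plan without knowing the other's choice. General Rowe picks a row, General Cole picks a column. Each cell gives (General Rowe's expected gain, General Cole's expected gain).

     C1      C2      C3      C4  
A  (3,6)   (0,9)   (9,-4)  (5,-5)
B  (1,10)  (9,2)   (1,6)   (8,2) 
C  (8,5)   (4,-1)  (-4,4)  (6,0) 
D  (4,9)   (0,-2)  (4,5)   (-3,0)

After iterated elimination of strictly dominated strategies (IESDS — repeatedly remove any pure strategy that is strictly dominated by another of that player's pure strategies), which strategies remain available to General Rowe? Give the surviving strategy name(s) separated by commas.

Column C3 is eliminated: C1 beats it against every remaining row (A: 6>-4, B: 10>6, C: 5>4, D: 9>5).
General Rowe's strategy A is strictly dominated by C (C1: 8>3, C2: 4>0, C4: 6>5) and is removed.
For General Rowe, C strictly dominates D on the remaining columns (C1: 8>4, C2: 4>0, C4: 6>-3); eliminate D.
Column C2 is eliminated: C1 beats it against every remaining row (B: 10>2, C: 5>-1).
Column C4 is eliminated: C1 beats it against every remaining row (B: 10>2, C: 5>0).
For General Rowe, C strictly dominates B on the remaining columns (C1: 8>1); eliminate B.
Among the remaining strategies, none is strictly dominated by another pure strategy of the same player, so the elimination stops.
Surviving strategies — General Rowe: {C}; General Cole: {C1}.

C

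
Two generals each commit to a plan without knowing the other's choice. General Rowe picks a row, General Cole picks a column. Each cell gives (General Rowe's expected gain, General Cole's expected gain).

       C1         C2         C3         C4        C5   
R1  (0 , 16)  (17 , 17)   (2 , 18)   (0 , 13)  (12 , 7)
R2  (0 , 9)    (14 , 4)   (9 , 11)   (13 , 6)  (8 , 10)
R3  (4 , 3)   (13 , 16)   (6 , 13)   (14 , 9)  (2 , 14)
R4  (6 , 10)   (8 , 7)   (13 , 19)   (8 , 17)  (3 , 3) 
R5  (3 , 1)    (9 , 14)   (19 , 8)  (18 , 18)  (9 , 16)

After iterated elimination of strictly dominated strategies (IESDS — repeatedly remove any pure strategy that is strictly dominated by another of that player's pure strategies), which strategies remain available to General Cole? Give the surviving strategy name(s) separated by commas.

General Cole's strategy C1 is strictly dominated by C3 (R1: 18>16, R2: 11>9, R3: 13>3, R4: 19>10, R5: 8>1) and is removed.
For General Rowe, R5 strictly dominates R4 on the remaining columns (C2: 9>8, C3: 19>13, C4: 18>8, C5: 9>3); eliminate R4.
Among the remaining strategies, none is strictly dominated by another pure strategy of the same player, so the elimination stops.
Surviving strategies — General Rowe: {R1, R2, R3, R5}; General Cole: {C2, C3, C4, C5}.

C2, C3, C4, C5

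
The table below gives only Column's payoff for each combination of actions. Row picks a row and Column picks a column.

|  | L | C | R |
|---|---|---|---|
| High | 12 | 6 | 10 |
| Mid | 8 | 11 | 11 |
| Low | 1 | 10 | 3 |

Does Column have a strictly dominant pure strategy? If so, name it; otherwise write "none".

L fails to dominate C at Mid (8<11).
C fails to dominate L at High (6<12).
R fails to dominate L at High (10<12).
No single strategy dominates all the others.

none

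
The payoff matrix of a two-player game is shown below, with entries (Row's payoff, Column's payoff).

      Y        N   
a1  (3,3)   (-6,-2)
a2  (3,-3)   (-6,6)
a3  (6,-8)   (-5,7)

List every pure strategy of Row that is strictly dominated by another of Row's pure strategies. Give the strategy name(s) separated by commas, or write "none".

a1, a2

a1 is strictly dominated by a3 (Y: 6>3, N: -5>-6).
a2: dominated, since a3 does at least as well everywhere (Y: 6>3, N: -5>-6).
Nothing dominates a3: a1 at Y (6>3); a2 at Y (6>3).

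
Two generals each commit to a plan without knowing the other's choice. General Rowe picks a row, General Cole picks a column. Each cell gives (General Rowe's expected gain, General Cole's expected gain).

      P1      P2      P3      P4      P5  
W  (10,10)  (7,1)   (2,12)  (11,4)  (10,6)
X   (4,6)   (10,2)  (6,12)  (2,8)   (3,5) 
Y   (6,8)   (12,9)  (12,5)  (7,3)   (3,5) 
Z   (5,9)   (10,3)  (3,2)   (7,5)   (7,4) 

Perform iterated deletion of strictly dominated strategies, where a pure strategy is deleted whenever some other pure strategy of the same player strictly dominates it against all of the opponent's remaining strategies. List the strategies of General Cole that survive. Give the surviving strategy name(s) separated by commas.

P1, P2, P3

Column P5 is eliminated: P1 beats it against every remaining row (W: 10>6, X: 6>5, Y: 8>5, Z: 9>4).
For General Rowe, Y strictly dominates X on the remaining columns (P1: 6>4, P2: 12>10, P3: 12>6, P4: 7>2); eliminate X.
General Cole's strategy P4 is strictly dominated by P1 (W: 10>4, Y: 8>3, Z: 9>5) and is removed.
General Rowe's strategy Z is strictly dominated by Y (P1: 6>5, P2: 12>10, P3: 12>3) and is removed.
Among the remaining strategies, none is strictly dominated by another pure strategy of the same player, so the elimination stops.
Surviving strategies — General Rowe: {W, Y}; General Cole: {P1, P2, P3}.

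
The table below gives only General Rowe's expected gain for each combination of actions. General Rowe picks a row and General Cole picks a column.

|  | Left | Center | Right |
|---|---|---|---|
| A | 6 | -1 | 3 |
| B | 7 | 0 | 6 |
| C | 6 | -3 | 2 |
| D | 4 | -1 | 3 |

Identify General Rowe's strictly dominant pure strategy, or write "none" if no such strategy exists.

B vs A: Left: 7>6, Center: 0>-1, Right: 6>3.
B vs C: Left: 7>6, Center: 0>-3, Right: 6>2.
B vs D: Left: 7>4, Center: 0>-1, Right: 6>3.
B strictly beats every other strategy against every opponent action, so it is strictly dominant.

B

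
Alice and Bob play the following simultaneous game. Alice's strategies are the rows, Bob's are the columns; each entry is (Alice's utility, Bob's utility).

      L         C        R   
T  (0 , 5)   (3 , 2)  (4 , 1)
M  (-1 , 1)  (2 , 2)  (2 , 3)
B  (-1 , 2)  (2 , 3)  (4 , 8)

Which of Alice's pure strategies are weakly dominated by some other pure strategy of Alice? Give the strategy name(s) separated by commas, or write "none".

Nothing dominates T: M at L (0>-1); B at L (0>-1).
M is weakly dominated by T (L: 0>-1, C: 3>2, R: 4>2).
B is weakly dominated by T (L: 0>-1, C: 3>2, R: 4=4).

M, B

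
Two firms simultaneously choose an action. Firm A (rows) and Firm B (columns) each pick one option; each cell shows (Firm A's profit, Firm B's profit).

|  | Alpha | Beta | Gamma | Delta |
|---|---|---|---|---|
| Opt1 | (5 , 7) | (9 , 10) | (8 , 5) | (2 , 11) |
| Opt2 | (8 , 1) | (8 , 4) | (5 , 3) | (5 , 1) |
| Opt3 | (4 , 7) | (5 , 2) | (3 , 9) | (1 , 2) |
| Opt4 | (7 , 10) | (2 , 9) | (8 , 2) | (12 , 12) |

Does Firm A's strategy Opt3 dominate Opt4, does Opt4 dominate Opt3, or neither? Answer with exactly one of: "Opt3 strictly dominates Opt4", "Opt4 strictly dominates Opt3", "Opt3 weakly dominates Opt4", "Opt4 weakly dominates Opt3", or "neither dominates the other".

Compare Opt3 to Opt4 across each choice by Firm B: Alpha: 4<7, Beta: 5>2, Gamma: 3<8, Delta: 1<12.
Opt3 does better at Beta but worse at Alpha, Gamma, Delta; neither strategy dominates the other.

neither dominates the other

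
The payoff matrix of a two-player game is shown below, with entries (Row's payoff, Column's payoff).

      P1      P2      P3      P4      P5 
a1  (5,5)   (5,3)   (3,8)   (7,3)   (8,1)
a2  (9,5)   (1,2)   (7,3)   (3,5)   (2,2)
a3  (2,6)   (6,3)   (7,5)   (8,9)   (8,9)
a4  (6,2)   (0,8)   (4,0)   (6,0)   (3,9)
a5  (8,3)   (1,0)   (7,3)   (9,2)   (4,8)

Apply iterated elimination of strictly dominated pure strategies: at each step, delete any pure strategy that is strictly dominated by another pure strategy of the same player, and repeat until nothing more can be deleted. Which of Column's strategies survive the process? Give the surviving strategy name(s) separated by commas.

For Row, a5 strictly dominates a4 on the remaining columns (P1: 8>6, P2: 1>0, P3: 7>4, P4: 9>6, P5: 4>3); eliminate a4.
Column's strategy P2 is strictly dominated by P1 (a1: 5>3, a2: 5>2, a3: 6>3, a5: 3>0) and is removed.
Among the remaining strategies, none is strictly dominated by another pure strategy of the same player, so the elimination stops.
Surviving strategies — Row: {a1, a2, a3, a5}; Column: {P1, P3, P4, P5}.

P1, P3, P4, P5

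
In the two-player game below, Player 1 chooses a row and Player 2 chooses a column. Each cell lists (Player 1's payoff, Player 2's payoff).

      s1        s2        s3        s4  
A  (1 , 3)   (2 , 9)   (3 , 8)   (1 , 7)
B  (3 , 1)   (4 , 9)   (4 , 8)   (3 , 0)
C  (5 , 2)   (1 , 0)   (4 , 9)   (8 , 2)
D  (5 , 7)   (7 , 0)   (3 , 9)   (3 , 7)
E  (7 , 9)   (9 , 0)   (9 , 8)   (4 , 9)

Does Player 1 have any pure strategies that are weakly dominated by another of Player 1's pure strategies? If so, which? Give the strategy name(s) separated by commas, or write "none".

A, B, D

A is weakly dominated by B (s1: 3>1, s2: 4>2, s3: 4>3, s4: 3>1).
B: dominated, since E does at least as well everywhere (s1: 7>3, s2: 9>4, s3: 9>4, s4: 4>3).
C is not dominated — it holds its own against A at s1 (5>1); B at s1 (5>3); D at s3 (4>3); E at s4 (8>4).
D: dominated, since E does at least as well everywhere (s1: 7>5, s2: 9>7, s3: 9>3, s4: 4>3).
Nothing dominates E: A at s1 (7>1); B at s1 (7>3); C at s1 (7>5); D at s1 (7>5).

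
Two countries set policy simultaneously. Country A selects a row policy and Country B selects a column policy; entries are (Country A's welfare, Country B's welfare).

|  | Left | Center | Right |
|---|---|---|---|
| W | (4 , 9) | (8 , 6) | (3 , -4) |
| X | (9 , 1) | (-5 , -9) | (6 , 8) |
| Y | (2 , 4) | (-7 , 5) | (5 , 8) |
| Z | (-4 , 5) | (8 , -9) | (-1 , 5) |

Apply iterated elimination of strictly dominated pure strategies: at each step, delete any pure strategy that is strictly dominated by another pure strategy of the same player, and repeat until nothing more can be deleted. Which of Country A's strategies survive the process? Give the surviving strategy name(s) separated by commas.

Row Y is eliminated: X beats it against every remaining column (Left: 9>2, Center: -5>-7, Right: 6>5).
For Country B, Left strictly dominates Center on the remaining rows (W: 9>6, X: 1>-9, Z: 5>-9); eliminate Center.
Row W is eliminated: X beats it against every remaining column (Left: 9>4, Right: 6>3).
For Country A, X strictly dominates Z on the remaining columns (Left: 9>-4, Right: 6>-1); eliminate Z.
Column Left is eliminated: Right beats it against every remaining row (X: 8>1).
Among the remaining strategies, none is strictly dominated by another pure strategy of the same player, so the elimination stops.
Surviving strategies — Country A: {X}; Country B: {Right}.

X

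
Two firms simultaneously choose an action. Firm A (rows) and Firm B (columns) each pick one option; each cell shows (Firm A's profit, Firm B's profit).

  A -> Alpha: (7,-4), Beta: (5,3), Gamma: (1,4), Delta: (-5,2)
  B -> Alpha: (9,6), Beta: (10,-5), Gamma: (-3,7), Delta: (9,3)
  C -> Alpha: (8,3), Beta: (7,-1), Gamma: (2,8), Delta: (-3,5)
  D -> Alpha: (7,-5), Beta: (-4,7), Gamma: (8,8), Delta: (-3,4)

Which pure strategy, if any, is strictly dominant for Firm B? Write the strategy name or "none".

Gamma vs Alpha: A: 4>-4, B: 7>6, C: 8>3, D: 8>-5.
Gamma vs Beta: A: 4>3, B: 7>-5, C: 8>-1, D: 8>7.
Gamma vs Delta: A: 4>2, B: 7>3, C: 8>5, D: 8>4.
Gamma strictly beats every other strategy against every opponent action, so it is strictly dominant.

Gamma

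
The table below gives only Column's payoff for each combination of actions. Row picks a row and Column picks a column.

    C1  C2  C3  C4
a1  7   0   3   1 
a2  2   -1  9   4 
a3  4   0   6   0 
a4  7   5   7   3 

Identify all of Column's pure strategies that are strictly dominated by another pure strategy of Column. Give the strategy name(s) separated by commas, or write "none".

C2, C4

C1: no other strategy beats it everywhere (C2 at a1 (7>0); C3 at a1 (7>3); C4 at a1 (7>1)).
C2: dominated, since C1 does at least as well everywhere (a1: 7>0, a2: 2>-1, a3: 4>0, a4: 7>5).
Nothing dominates C3: C1 at a2 (9>2); C2 at a1 (3>0); C4 at a1 (3>1).
C3 strictly dominates C4 — a1: 3>1, a2: 9>4, a3: 6>0, a4: 7>3.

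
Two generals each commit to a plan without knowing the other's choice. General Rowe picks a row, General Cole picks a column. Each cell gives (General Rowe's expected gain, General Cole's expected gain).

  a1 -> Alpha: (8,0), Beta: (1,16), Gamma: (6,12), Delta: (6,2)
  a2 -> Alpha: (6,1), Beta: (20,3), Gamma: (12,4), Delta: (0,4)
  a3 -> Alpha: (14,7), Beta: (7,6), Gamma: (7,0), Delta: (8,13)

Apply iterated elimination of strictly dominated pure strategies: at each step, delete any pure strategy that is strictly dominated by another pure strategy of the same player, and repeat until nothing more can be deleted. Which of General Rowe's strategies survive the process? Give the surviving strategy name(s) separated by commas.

For General Rowe, a3 strictly dominates a1 on the remaining columns (Alpha: 14>8, Beta: 7>1, Gamma: 7>6, Delta: 8>6); eliminate a1.
Column Alpha is eliminated: Delta beats it against every remaining row (a2: 4>1, a3: 13>7).
For General Cole, Delta strictly dominates Beta on the remaining rows (a2: 4>3, a3: 13>6); eliminate Beta.
Among the remaining strategies, none is strictly dominated by another pure strategy of the same player, so the elimination stops.
Surviving strategies — General Rowe: {a2, a3}; General Cole: {Gamma, Delta}.

a2, a3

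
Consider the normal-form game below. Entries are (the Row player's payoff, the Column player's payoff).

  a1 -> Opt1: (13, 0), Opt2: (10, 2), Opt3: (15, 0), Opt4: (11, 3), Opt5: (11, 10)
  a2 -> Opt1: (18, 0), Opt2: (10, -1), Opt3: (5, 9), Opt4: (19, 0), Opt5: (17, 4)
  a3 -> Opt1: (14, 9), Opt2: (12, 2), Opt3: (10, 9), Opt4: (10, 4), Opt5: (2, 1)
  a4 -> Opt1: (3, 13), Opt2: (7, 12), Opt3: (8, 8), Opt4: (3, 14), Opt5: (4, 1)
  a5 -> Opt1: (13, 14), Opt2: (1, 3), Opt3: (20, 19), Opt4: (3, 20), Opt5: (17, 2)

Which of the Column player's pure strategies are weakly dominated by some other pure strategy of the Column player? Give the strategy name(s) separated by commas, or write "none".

Opt1: no other strategy beats it everywhere (Opt2 at a2 (0>-1); Opt3 at a4 (13>8); Opt4 at a3 (9>4); Opt5 at a3 (9>1)).
Opt4 weakly dominates Opt2 — a1: 3>2, a2: 0>-1, a3: 4>2, a4: 14>12, a5: 20>3.
Opt3: no other strategy beats it everywhere (Opt1 at a2 (9>0); Opt2 at a2 (9>-1); Opt4 at a2 (9>0); Opt5 at a2 (9>4)).
Nothing dominates Opt4: Opt1 at a1 (3>0); Opt2 at a1 (3>2); Opt3 at a1 (3>0); Opt5 at a3 (4>1).
Opt5: no other strategy beats it everywhere (Opt1 at a1 (10>0); Opt2 at a1 (10>2); Opt3 at a1 (10>0); Opt4 at a1 (10>3)).

Opt2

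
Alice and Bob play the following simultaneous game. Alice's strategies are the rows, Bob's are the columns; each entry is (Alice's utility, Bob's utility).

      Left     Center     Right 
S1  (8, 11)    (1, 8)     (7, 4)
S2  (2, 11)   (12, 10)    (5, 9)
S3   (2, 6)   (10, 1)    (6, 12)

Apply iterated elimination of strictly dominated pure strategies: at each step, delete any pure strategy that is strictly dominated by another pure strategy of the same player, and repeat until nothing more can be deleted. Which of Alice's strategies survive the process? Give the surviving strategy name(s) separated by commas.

S1

Column Center is eliminated: Left beats it against every remaining row (S1: 11>8, S2: 11>10, S3: 6>1).
Row S2 is eliminated: S1 beats it against every remaining column (Left: 8>2, Right: 7>5).
Row S3 is eliminated: S1 beats it against every remaining column (Left: 8>2, Right: 7>6).
Bob's strategy Right is strictly dominated by Left (S1: 11>4) and is removed.
Among the remaining strategies, none is strictly dominated by another pure strategy of the same player, so the elimination stops.
Surviving strategies — Alice: {S1}; Bob: {Left}.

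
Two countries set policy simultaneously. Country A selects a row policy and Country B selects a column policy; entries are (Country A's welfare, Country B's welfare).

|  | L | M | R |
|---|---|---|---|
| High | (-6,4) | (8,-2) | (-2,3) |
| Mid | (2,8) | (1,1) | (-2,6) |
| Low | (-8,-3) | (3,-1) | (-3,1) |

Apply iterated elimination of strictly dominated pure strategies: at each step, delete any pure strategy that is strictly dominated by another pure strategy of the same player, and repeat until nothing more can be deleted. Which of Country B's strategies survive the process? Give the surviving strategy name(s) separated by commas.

Country A's strategy Low is strictly dominated by High (L: -6>-8, M: 8>3, R: -2>-3) and is removed.
Column M is eliminated: L beats it against every remaining row (High: 4>-2, Mid: 8>1).
For Country B, L strictly dominates R on the remaining rows (High: 4>3, Mid: 8>6); eliminate R.
Country A's strategy High is strictly dominated by Mid (L: 2>-6) and is removed.
Among the remaining strategies, none is strictly dominated by another pure strategy of the same player, so the elimination stops.
Surviving strategies — Country A: {Mid}; Country B: {L}.

L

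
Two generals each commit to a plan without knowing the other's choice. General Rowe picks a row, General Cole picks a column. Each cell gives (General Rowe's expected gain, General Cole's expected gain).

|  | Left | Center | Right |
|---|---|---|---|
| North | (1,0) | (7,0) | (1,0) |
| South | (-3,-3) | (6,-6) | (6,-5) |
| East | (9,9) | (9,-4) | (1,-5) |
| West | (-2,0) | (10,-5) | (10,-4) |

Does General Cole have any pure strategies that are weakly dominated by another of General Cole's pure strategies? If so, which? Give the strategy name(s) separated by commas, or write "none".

Nothing dominates Left: Center at South (-3>-6); Right at South (-3>-5).
Left weakly dominates Center — North: 0=0, South: -3>-6, East: 9>-4, West: 0>-5.
Left weakly dominates Right — North: 0=0, South: -3>-5, East: 9>-5, West: 0>-4.

Center, Right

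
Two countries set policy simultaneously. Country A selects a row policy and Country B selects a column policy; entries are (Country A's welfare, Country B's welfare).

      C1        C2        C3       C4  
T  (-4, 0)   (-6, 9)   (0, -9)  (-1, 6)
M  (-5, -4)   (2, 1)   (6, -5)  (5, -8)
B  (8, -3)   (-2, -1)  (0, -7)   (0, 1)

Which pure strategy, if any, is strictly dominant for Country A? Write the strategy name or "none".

T fails to dominate M at C2 (-6<2).
M fails to dominate T at C1 (-5<-4).
B fails to dominate T at C3 (0=0).
No single strategy dominates all the others.

none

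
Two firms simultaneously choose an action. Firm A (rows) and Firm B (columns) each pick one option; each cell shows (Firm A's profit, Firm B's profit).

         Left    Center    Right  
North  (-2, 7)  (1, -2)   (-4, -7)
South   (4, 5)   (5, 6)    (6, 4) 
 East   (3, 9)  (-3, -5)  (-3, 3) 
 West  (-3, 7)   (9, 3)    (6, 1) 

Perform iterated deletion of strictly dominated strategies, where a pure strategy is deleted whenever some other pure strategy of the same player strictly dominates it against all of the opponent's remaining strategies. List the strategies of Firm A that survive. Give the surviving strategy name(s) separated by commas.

For Firm A, South strictly dominates North on the remaining columns (Left: 4>-2, Center: 5>1, Right: 6>-4); eliminate North.
For Firm A, South strictly dominates East on the remaining columns (Left: 4>3, Center: 5>-3, Right: 6>-3); eliminate East.
Column Right is eliminated: Left beats it against every remaining row (South: 5>4, West: 7>1).
Among the remaining strategies, none is strictly dominated by another pure strategy of the same player, so the elimination stops.
Surviving strategies — Firm A: {South, West}; Firm B: {Left, Center}.

South, West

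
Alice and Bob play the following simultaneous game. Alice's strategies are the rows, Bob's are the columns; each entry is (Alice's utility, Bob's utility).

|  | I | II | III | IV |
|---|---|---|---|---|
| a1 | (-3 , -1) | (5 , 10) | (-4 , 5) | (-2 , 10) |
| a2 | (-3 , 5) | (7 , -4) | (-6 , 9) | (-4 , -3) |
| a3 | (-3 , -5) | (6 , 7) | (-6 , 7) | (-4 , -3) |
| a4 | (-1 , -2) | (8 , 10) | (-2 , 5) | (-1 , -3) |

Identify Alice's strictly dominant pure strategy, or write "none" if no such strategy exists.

a4 vs a1: I: -1>-3, II: 8>5, III: -2>-4, IV: -1>-2.
a4 vs a2: I: -1>-3, II: 8>7, III: -2>-6, IV: -1>-4.
a4 vs a3: I: -1>-3, II: 8>6, III: -2>-6, IV: -1>-4.
a4 strictly beats every other strategy against every opponent action, so it is strictly dominant.

a4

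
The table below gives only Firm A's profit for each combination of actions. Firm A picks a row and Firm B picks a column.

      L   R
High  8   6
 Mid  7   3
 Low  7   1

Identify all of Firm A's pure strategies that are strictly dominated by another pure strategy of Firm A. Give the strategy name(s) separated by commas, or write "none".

Mid, Low

High is not dominated — it holds its own against Mid at L (8>7); Low at L (8>7).
Mid: dominated, since High does at least as well everywhere (L: 8>7, R: 6>3).
High strictly dominates Low — L: 8>7, R: 6>1.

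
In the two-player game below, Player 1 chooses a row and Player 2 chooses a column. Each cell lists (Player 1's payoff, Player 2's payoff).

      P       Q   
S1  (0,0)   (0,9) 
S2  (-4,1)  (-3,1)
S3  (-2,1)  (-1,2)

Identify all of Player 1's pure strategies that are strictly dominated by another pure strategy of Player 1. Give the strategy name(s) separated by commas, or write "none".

Nothing dominates S1: S2 at P (0>-4); S3 at P (0>-2).
S1 strictly dominates S2 — P: 0>-4, Q: 0>-3.
S3: dominated, since S1 does at least as well everywhere (P: 0>-2, Q: 0>-1).

S2, S3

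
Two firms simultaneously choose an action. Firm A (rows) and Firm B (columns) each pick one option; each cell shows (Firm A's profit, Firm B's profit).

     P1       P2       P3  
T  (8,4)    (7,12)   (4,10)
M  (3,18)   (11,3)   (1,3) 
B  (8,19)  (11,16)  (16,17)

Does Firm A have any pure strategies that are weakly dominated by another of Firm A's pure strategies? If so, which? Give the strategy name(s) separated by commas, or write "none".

T: dominated, since B does at least as well everywhere (P1: 8=8, P2: 11>7, P3: 16>4).
B weakly dominates M — P1: 8>3, P2: 11=11, P3: 16>1.
B: no other strategy beats it everywhere (T at P2 (11>7); M at P1 (8>3)).

T, M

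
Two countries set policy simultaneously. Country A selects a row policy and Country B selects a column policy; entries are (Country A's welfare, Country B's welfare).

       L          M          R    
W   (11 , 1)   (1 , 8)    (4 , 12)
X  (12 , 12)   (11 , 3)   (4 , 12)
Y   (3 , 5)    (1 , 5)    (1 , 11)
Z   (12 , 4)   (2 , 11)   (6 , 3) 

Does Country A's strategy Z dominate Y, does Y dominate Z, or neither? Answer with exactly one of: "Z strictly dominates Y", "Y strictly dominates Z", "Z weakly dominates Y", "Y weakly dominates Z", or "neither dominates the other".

Z's payoffs vs Y's, by Country B's action — L: 12>3, M: 2>1, R: 6>1.
Every comparison favours Z, so Z strictly dominates Y.

Z strictly dominates Y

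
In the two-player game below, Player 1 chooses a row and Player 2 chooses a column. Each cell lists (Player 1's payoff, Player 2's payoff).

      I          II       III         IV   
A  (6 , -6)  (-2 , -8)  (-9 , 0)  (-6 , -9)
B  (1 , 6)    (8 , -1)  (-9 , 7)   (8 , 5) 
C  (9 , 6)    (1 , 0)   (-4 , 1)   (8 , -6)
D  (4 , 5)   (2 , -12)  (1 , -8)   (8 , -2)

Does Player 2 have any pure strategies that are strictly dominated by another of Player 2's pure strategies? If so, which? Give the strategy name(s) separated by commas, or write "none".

I is not dominated — it holds its own against II at A (-6>-8); III at C (6>1); IV at A (-6>-9).
I strictly dominates II — A: -6>-8, B: 6>-1, C: 6>0, D: 5>-12.
III: no other strategy beats it everywhere (I at A (0>-6); II at A (0>-8); IV at A (0>-9)).
I strictly dominates IV — A: -6>-9, B: 6>5, C: 6>-6, D: 5>-2.

II, IV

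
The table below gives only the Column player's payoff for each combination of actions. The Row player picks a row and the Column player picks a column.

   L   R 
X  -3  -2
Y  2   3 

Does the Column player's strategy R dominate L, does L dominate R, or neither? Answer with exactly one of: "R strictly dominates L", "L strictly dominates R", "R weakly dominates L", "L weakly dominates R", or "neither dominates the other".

R's payoffs vs L's, by the Row player's action — X: -2>-3, Y: 3>2.
Every comparison favours R, so R strictly dominates L.

R strictly dominates L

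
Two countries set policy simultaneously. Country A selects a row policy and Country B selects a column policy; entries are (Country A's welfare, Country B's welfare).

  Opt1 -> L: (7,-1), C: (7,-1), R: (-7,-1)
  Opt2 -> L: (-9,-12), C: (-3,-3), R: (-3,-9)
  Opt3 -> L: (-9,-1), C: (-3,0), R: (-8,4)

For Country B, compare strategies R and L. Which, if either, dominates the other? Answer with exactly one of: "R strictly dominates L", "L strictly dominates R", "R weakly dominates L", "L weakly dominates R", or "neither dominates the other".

Compare R to L across each choice by Country A: Opt1: -1=-1, Opt2: -9>-12, Opt3: 4>-1.
R is at least as good everywhere and strictly better somewhere (tied only at Opt1), so R weakly but not strictly dominates L.

R weakly dominates L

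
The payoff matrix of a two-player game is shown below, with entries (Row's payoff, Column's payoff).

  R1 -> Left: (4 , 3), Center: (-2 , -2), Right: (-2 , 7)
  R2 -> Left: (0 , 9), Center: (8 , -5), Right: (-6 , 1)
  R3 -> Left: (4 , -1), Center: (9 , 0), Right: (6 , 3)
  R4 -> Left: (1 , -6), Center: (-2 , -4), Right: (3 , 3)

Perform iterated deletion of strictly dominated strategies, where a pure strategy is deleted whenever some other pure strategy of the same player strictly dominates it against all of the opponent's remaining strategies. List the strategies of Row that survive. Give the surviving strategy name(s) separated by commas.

R3

Row's strategy R2 is strictly dominated by R3 (Left: 4>0, Center: 9>8, Right: 6>-6) and is removed.
For Row, R3 strictly dominates R4 on the remaining columns (Left: 4>1, Center: 9>-2, Right: 6>3); eliminate R4.
Column Left is eliminated: Right beats it against every remaining row (R1: 7>3, R3: 3>-1).
Row's strategy R1 is strictly dominated by R3 (Center: 9>-2, Right: 6>-2) and is removed.
Column's strategy Center is strictly dominated by Right (R3: 3>0) and is removed.
Among the remaining strategies, none is strictly dominated by another pure strategy of the same player, so the elimination stops.
Surviving strategies — Row: {R3}; Column: {Right}.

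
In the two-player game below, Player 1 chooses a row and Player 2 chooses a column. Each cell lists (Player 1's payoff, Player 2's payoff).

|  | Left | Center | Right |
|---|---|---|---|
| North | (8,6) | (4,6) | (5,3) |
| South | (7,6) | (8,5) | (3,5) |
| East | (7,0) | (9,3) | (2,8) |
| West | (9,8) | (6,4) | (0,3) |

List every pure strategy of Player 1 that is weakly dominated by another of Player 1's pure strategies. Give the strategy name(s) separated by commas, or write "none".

none

North is not dominated — it holds its own against South at Left (8>7); East at Left (8>7); West at Right (5>0).
South: no other strategy beats it everywhere (North at Center (8>4); East at Right (3>2); West at Center (8>6)).
East: no other strategy beats it everywhere (North at Center (9>4); South at Center (9>8); West at Center (9>6)).
Nothing dominates West: North at Left (9>8); South at Left (9>7); East at Left (9>7).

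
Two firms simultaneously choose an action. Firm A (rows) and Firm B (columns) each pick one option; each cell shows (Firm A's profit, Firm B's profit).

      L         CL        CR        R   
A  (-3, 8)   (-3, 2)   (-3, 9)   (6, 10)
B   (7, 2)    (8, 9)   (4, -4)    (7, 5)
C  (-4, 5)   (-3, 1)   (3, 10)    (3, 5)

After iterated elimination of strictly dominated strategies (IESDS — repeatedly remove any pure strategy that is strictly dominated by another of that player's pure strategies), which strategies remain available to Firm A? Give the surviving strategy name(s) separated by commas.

B

For Firm A, B strictly dominates A on the remaining columns (L: 7>-3, CL: 8>-3, CR: 4>-3, R: 7>6); eliminate A.
For Firm A, B strictly dominates C on the remaining columns (L: 7>-4, CL: 8>-3, CR: 4>3, R: 7>3); eliminate C.
Firm B's strategy L is strictly dominated by CL (B: 9>2) and is removed.
Column CR is eliminated: CL beats it against every remaining row (B: 9>-4).
Column R is eliminated: CL beats it against every remaining row (B: 9>5).
Among the remaining strategies, none is strictly dominated by another pure strategy of the same player, so the elimination stops.
Surviving strategies — Firm A: {B}; Firm B: {CL}.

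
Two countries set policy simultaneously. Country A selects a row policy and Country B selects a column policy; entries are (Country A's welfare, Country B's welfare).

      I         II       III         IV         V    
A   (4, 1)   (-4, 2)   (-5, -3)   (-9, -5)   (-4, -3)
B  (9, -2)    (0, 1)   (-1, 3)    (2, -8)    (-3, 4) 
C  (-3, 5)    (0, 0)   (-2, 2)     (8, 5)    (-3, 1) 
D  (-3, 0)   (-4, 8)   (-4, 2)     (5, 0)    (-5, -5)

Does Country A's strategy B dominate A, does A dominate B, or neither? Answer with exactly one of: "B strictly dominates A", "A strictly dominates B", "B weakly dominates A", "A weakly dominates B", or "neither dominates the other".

Compare B to A across each opponent action: I: 9>4, II: 0>-4, III: -1>-5, IV: 2>-9, V: -3>-4.
Every comparison favours B, so B strictly dominates A.

B strictly dominates A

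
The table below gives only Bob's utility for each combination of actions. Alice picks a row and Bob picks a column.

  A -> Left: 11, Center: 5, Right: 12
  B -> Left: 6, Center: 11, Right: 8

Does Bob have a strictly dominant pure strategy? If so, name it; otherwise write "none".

none

Left fails to dominate Center at B (6<11).
Center fails to dominate Left at A (5<11).
Right fails to dominate Center at B (8<11).
No single strategy dominates all the others.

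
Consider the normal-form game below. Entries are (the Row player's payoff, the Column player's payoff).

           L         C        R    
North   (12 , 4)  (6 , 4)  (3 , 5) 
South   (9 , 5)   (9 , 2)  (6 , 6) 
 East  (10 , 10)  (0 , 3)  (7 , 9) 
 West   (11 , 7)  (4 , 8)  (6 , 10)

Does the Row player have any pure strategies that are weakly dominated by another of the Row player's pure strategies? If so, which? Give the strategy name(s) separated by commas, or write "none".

none

North is not dominated — it holds its own against South at L (12>9); East at L (12>10); West at L (12>11).
South: no other strategy beats it everywhere (North at C (9>6); East at C (9>0); West at C (9>4)).
Nothing dominates East: North at R (7>3); South at L (10>9); West at R (7>6).
West: no other strategy beats it everywhere (North at R (6>3); South at L (11>9); East at L (11>10)).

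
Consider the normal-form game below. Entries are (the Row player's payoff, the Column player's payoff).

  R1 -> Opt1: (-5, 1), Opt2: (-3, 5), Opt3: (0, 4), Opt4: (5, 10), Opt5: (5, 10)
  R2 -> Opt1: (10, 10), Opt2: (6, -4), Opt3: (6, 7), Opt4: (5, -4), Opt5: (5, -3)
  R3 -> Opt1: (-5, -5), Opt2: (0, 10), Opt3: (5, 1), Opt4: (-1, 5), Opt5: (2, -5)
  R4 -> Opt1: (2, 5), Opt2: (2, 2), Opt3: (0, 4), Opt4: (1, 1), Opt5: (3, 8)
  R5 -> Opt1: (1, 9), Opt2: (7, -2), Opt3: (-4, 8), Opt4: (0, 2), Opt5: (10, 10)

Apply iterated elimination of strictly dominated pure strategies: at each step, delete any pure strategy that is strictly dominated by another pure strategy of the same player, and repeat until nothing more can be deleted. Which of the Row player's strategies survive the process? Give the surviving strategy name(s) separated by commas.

R1, R2, R5

The Row player's strategy R3 is strictly dominated by R2 (Opt1: 10>-5, Opt2: 6>0, Opt3: 6>5, Opt4: 5>-1, Opt5: 5>2) and is removed.
Row R4 is eliminated: R2 beats it against every remaining column (Opt1: 10>2, Opt2: 6>2, Opt3: 6>0, Opt4: 5>1, Opt5: 5>3).
For the Column player, Opt5 strictly dominates Opt2 on the remaining rows (R1: 10>5, R2: -3>-4, R5: 10>-2); eliminate Opt2.
Among the remaining strategies, none is strictly dominated by another pure strategy of the same player, so the elimination stops.
Surviving strategies — the Row player: {R1, R2, R5}; the Column player: {Opt1, Opt3, Opt4, Opt5}.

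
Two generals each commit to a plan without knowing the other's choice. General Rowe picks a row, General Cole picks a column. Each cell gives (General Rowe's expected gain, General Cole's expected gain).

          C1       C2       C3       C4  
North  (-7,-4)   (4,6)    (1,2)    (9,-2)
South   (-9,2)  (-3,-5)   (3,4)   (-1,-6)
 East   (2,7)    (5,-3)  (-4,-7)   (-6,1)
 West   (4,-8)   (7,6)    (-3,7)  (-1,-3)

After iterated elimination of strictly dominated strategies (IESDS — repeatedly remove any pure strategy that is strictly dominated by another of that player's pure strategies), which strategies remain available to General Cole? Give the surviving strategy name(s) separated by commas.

Row East is eliminated: West beats it against every remaining column (C1: 4>2, C2: 7>5, C3: -3>-4, C4: -1>-6).
For General Cole, C3 strictly dominates C1 on the remaining rows (North: 2>-4, South: 4>2, West: 7>-8); eliminate C1.
General Cole's strategy C4 is strictly dominated by C2 (North: 6>-2, South: -5>-6, West: 6>-3) and is removed.
Among the remaining strategies, none is strictly dominated by another pure strategy of the same player, so the elimination stops.
Surviving strategies — General Rowe: {North, South, West}; General Cole: {C2, C3}.

C2, C3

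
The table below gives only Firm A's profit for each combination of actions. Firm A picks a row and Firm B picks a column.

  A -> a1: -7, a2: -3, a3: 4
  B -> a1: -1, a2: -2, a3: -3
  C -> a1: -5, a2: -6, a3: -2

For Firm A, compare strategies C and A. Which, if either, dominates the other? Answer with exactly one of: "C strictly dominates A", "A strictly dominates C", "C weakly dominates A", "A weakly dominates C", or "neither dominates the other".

neither dominates the other

Compare C to A across each choice by Firm B: a1: -5>-7, a2: -6<-3, a3: -2<4.
C does better at a1 but worse at a2, a3; neither strategy dominates the other.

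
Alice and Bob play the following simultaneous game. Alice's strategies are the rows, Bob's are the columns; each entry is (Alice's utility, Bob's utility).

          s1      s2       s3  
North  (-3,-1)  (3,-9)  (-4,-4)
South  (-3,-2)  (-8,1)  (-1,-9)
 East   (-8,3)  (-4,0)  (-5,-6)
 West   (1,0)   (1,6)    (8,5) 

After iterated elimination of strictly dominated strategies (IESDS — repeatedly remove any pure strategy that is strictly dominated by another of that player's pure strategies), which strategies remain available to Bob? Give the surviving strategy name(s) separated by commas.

s1, s2, s3

Alice's strategy South is strictly dominated by West (s1: 1>-3, s2: 1>-8, s3: 8>-1) and is removed.
For Alice, North strictly dominates East on the remaining columns (s1: -3>-8, s2: 3>-4, s3: -4>-5); eliminate East.
Among the remaining strategies, none is strictly dominated by another pure strategy of the same player, so the elimination stops.
Surviving strategies — Alice: {North, West}; Bob: {s1, s2, s3}.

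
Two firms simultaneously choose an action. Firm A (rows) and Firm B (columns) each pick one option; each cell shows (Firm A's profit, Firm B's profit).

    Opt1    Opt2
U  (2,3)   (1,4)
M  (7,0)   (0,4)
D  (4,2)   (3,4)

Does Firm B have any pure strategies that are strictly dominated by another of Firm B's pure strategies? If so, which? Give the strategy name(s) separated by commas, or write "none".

Opt1

Opt1: dominated, since Opt2 does at least as well everywhere (U: 4>3, M: 4>0, D: 4>2).
Opt2 is not dominated — it holds its own against Opt1 at U (4>3).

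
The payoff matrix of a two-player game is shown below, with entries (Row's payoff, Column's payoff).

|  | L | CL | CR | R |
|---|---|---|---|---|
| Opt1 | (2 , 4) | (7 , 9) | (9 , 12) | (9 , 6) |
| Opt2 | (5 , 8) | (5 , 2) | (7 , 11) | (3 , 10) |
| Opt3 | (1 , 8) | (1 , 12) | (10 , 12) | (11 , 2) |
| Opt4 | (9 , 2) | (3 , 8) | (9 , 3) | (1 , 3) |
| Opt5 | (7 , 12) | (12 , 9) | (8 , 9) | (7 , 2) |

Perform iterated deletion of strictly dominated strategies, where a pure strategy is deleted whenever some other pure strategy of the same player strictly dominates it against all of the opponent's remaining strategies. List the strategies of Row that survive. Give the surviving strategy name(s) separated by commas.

Row Opt2 is eliminated: Opt5 beats it against every remaining column (L: 7>5, CL: 12>5, CR: 8>7, R: 7>3).
For Column, CL strictly dominates R on the remaining rows (Opt1: 9>6, Opt3: 12>2, Opt4: 8>3, Opt5: 9>2); eliminate R.
Among the remaining strategies, none is strictly dominated by another pure strategy of the same player, so the elimination stops.
Surviving strategies — Row: {Opt1, Opt3, Opt4, Opt5}; Column: {L, CL, CR}.

Opt1, Opt3, Opt4, Opt5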